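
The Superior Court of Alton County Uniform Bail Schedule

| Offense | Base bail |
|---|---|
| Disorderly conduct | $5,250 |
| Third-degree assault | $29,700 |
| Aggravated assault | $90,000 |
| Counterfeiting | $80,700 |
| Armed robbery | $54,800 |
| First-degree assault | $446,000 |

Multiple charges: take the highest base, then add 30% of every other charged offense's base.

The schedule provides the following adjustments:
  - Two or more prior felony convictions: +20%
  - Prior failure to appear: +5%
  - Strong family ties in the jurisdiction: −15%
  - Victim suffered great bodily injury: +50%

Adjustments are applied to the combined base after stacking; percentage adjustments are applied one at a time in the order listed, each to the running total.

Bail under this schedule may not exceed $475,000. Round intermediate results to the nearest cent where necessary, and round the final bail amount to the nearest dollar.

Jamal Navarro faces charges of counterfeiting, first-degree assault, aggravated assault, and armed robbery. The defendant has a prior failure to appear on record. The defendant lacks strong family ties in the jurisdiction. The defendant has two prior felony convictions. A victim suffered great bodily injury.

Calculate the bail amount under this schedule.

$475,000

Base amounts from the schedule: counterfeiting $80,700; first-degree assault $446,000; aggravated assault $90,000; armed robbery $54,800.
Stacking rule: highest base plus 30% of each additional charge. Highest is first-degree assault at $446,000. Additional: $80,700 × 30% = $24,210; $90,000 × 30% = $27,000; $54,800 × 30% = $16,440. Combined base = $446,000 + $67,650 = $513,650.
Two or more prior felony convictions (+20%): $513,650 × 1.2 = $616,380.
Prior failure to appear (+5%): $616,380 × 1.05 = $647,199.
Victim suffered great bodily injury (+50%): $647,199 × 1.5 = $970,798.50.
Result $970,798.50 exceeds the maximum of $475,000; bail is capped at $475,000.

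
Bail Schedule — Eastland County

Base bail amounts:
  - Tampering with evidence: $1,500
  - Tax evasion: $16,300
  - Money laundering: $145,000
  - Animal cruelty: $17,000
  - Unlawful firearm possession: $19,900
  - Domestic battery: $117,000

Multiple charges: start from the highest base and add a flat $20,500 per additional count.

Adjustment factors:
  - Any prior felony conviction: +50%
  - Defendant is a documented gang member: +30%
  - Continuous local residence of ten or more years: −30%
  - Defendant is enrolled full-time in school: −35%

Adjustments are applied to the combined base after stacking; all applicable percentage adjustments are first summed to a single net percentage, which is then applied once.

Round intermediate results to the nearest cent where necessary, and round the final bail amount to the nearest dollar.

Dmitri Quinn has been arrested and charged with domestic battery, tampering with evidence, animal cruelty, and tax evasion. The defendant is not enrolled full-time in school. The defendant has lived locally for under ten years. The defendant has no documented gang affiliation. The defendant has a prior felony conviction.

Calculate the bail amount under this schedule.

Base amounts from the schedule: domestic battery $117,000; tampering with evidence $1,500; animal cruelty $17,000; tax evasion $16,300.
Stacking rule: highest base plus $20,500 per additional charge. Highest is domestic battery at $117,000; 3 additional charges → +$61,500. Combined base = $178,500.
Any prior felony conviction (+50%): $178,500 × 1.5 = $267,750.

$267,750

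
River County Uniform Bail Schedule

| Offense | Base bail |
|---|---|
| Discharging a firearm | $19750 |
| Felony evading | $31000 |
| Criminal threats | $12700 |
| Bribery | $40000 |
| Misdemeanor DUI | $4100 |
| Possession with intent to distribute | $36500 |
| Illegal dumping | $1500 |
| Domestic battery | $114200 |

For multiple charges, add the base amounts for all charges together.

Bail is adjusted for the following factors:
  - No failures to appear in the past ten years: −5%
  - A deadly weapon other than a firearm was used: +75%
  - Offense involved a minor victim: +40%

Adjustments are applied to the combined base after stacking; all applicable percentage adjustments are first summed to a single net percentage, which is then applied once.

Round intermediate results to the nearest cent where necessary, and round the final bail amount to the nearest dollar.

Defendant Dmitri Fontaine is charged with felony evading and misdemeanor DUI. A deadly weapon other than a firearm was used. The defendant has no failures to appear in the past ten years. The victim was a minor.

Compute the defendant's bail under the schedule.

$73710

Base amounts from the schedule: felony evading $31000; misdemeanor DUI $4100.
Stacking rule: sum of all bases. $31000 + $4100 = $35100.
Net percentage adjustment: −5% +75% +40% = +110%. $35100 × 2.1 = $73710.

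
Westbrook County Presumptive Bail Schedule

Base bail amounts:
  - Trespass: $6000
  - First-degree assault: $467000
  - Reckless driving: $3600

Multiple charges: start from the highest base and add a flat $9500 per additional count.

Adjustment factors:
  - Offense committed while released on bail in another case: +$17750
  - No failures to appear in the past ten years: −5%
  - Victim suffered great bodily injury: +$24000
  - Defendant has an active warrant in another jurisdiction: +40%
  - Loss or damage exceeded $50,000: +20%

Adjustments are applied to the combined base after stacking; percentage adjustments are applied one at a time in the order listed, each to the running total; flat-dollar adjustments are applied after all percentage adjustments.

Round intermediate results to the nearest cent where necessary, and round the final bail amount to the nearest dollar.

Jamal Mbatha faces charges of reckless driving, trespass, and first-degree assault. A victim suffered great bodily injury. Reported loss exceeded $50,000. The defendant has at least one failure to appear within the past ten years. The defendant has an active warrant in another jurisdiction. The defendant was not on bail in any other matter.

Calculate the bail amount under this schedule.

$840480

Base amounts from the schedule: reckless driving $3600; trespass $6000; first-degree assault $467000.
Stacking rule: highest base plus $9500 per additional charge. Highest is first-degree assault at $467000; 2 additional charges → +$19000. Combined base = $486000.
Defendant has an active warrant in another jurisdiction (+40%): $486000 × 1.4 = $680400.
Loss or damage exceeded $50,000 (+20%): $680400 × 1.2 = $816480.
Victim suffered great bodily injury (+$24000 flat): $816480 + $24000 = $840480.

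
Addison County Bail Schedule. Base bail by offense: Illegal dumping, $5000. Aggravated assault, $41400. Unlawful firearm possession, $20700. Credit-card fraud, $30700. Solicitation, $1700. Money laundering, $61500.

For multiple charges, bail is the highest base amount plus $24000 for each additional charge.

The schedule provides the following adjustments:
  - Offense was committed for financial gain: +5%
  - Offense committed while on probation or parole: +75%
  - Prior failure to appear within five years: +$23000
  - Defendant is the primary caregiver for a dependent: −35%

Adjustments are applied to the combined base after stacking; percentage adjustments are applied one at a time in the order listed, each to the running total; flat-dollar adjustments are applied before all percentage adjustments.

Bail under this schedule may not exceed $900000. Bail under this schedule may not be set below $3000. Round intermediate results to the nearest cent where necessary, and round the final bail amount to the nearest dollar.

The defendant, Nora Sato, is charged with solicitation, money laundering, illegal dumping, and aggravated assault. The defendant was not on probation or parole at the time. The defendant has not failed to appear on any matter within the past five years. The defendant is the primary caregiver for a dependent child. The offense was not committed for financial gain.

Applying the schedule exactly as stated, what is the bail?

Base amounts from the schedule: solicitation $1700; money laundering $61500; illegal dumping $5000; aggravated assault $41400.
Stacking rule: highest base plus $24000 per additional charge. Highest is money laundering at $61500; 3 additional charges → +$72000. Combined base = $133500.
Defendant is the primary caregiver for a dependent (−35%): $133500 × 0.65 = $86775.
$86775 is within the $900000 maximum.
$86775 is at or above the $3000 minimum.

$86775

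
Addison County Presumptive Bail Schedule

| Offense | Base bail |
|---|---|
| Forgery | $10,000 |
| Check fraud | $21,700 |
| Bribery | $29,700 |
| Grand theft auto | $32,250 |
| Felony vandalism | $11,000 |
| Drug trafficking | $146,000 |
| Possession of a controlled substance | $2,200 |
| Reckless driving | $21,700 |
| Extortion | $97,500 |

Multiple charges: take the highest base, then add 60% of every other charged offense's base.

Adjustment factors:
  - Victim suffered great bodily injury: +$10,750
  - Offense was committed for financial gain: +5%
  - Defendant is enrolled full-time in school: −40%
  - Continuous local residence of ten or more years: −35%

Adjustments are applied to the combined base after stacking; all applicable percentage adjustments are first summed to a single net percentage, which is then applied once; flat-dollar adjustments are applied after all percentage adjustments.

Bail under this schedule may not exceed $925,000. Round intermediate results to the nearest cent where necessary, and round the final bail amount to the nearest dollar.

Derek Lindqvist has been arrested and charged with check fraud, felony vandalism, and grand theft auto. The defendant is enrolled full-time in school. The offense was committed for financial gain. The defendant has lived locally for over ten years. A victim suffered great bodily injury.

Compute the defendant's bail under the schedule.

$26,311

Base amounts from the schedule: check fraud $21,700; felony vandalism $11,000; grand theft auto $32,250.
Stacking rule: highest base plus 60% of each additional charge. Highest is grand theft auto at $32,250. Additional: $21,700 × 60% = $13,020; $11,000 × 60% = $6,600. Combined base = $32,250 + $19,620 = $51,870.
Net percentage adjustment: +5% −40% −35% = −70%. $51,870 × 0.3 = $15,561.
Victim suffered great bodily injury (+$10,750 flat): $15,561 + $10,750 = $26,311.
$26,311 is within the $925,000 maximum.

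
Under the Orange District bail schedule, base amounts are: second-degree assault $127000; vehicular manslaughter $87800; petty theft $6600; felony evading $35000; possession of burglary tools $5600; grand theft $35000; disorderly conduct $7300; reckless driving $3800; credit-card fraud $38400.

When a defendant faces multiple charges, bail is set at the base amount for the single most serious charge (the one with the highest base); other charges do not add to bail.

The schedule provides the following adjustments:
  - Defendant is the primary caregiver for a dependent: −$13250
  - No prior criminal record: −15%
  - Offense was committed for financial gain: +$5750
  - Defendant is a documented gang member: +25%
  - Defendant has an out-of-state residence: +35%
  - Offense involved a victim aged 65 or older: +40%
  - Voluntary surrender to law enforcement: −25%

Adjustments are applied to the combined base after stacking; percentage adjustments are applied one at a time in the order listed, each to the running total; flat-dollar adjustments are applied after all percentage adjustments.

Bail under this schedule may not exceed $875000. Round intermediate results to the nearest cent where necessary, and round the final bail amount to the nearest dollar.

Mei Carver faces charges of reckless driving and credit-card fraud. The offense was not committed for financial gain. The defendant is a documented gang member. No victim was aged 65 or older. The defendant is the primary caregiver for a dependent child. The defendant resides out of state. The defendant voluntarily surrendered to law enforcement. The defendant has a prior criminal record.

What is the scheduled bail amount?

Base amounts from the schedule: reckless driving $3800; credit-card fraud $38400.
Stacking rule: use the highest base only. Highest is credit-card fraud at $38400. Combined base = $38400.
Defendant is a documented gang member (+25%): $38400 × 1.25 = $48000.
Defendant has an out-of-state residence (+35%): $48000 × 1.35 = $64800.
Voluntary surrender to law enforcement (−25%): $64800 × 0.75 = $48600.
Defendant is the primary caregiver for a dependent (−$13250 flat): $48600 − $13250 = $35350.
$35350 is within the $875000 maximum.

$35350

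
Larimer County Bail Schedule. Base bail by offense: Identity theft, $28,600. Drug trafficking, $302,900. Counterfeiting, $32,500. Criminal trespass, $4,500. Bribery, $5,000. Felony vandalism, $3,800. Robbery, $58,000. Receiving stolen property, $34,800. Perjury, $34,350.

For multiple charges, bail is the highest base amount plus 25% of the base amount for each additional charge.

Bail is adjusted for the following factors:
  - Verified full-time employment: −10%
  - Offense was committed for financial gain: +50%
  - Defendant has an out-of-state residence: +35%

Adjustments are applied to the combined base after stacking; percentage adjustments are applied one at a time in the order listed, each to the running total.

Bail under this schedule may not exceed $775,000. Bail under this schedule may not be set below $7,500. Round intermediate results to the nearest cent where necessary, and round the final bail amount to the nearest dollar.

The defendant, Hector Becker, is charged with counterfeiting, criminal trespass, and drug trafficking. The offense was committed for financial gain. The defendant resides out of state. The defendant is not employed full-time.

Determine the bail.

Base amounts from the schedule: counterfeiting $32,500; criminal trespass $4,500; drug trafficking $302,900.
Stacking rule: highest base plus 25% of each additional charge. Highest is drug trafficking at $302,900. Additional: $32,500 × 25% = $8,125; $4,500 × 25% = $1,125. Combined base = $302,900 + $9,250 = $312,150.
Offense was committed for financial gain (+50%): $312,150 × 1.5 = $468,225.
Defendant has an out-of-state residence (+35%): $468,225 × 1.35 = $632,103.75.
$632,103.75 is within the $775,000 maximum.
$632,103.75 is at or above the $7,500 minimum.
Rounded to the nearest dollar: $632,104.

$632,104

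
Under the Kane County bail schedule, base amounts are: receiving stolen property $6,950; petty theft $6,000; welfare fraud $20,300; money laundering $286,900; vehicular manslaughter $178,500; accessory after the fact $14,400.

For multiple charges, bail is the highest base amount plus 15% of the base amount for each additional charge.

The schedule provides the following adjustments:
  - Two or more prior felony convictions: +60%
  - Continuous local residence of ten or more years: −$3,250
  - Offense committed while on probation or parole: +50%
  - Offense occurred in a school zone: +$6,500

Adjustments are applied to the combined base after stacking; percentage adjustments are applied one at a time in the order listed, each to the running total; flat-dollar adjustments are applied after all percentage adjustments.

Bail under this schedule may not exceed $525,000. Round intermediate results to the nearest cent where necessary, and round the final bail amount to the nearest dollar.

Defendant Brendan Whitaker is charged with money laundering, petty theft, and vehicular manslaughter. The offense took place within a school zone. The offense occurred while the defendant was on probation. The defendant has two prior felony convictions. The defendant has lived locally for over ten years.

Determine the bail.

$525,000

Base amounts from the schedule: money laundering $286,900; petty theft $6,000; vehicular manslaughter $178,500.
Stacking rule: highest base plus 15% of each additional charge. Highest is money laundering at $286,900. Additional: $6,000 × 15% = $900; $178,500 × 15% = $26,775. Combined base = $286,900 + $27,675 = $314,575.
Two or more prior felony convictions (+60%): $314,575 × 1.6 = $503,320.
Offense committed while on probation or parole (+50%): $503,320 × 1.5 = $754,980.
Continuous local residence of ten or more years (−$3,250 flat): $754,980 − $3,250 = $751,730.
Offense occurred in a school zone (+$6,500 flat): $751,730 + $6,500 = $758,230.
Result $758,230 exceeds the maximum of $525,000; bail is capped at $525,000.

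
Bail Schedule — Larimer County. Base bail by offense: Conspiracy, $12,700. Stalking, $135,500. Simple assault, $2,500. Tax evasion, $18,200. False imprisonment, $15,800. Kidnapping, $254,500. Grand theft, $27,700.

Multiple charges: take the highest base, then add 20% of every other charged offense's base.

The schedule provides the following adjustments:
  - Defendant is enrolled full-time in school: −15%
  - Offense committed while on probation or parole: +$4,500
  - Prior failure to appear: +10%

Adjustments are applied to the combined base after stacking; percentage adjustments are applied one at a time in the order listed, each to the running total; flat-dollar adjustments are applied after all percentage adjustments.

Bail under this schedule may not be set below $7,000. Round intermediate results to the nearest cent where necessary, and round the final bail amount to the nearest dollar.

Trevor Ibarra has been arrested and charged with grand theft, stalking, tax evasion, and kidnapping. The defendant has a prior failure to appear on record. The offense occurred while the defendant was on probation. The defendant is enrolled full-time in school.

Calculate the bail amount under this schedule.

Base amounts from the schedule: grand theft $27,700; stalking $135,500; tax evasion $18,200; kidnapping $254,500.
Stacking rule: highest base plus 20% of each additional charge. Highest is kidnapping at $254,500. Additional: $27,700 × 20% = $5,540; $135,500 × 20% = $27,100; $18,200 × 20% = $3,640. Combined base = $254,500 + $36,280 = $290,780.
Defendant is enrolled full-time in school (−15%): $290,780 × 0.85 = $247,163.
Prior failure to appear (+10%): $247,163 × 1.1 = $271,879.30.
Offense committed while on probation or parole (+$4,500 flat): $271,879.30 + $4,500 = $276,379.30.
$276,379.30 is at or above the $7,000 minimum.
Rounded to the nearest dollar: $276,379.

$276,379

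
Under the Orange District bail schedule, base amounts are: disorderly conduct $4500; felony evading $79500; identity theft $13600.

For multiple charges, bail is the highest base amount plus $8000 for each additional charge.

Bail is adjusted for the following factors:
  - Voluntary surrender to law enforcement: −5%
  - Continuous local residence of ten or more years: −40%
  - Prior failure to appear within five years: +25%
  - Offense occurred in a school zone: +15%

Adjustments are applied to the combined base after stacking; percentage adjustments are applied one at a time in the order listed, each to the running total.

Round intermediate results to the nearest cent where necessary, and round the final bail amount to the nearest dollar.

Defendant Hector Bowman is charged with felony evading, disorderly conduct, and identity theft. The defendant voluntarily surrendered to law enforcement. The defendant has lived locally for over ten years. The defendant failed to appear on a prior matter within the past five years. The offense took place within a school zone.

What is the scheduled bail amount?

Base amounts from the schedule: felony evading $79500; disorderly conduct $4500; identity theft $13600.
Stacking rule: highest base plus $8000 per additional charge. Highest is felony evading at $79500; 2 additional charges → +$16000. Combined base = $95500.
Voluntary surrender to law enforcement (−5%): $95500 × 0.95 = $90725.
Continuous local residence of ten or more years (−40%): $90725 × 0.6 = $54435.
Prior failure to appear within five years (+25%): $54435 × 1.25 = $68043.75.
Offense occurred in a school zone (+15%): $68043.75 × 1.15 = $78250.31.
Rounded to the nearest dollar: $78250.

$78250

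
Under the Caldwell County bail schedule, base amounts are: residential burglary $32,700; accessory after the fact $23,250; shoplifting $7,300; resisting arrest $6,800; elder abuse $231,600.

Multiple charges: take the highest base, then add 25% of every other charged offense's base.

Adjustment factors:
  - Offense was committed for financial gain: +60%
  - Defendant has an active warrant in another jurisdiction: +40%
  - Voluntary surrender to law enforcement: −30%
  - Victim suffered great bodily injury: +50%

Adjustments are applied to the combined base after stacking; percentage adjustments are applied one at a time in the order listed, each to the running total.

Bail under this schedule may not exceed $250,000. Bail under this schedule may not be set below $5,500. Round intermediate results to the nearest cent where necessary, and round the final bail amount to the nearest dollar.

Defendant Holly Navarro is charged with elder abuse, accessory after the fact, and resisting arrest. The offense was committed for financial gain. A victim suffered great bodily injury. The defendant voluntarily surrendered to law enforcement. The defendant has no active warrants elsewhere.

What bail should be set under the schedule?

Base amounts from the schedule: elder abuse $231,600; accessory after the fact $23,250; resisting arrest $6,800.
Stacking rule: highest base plus 25% of each additional charge. Highest is elder abuse at $231,600. Additional: $23,250 × 25% = $5,812.50; $6,800 × 25% = $1,700. Combined base = $231,600 + $7,512.50 = $239,112.50.
Offense was committed for financial gain (+60%): $239,112.50 × 1.6 = $382,580.
Voluntary surrender to law enforcement (−30%): $382,580 × 0.7 = $267,806.
Victim suffered great bodily injury (+50%): $267,806 × 1.5 = $401,709.
Result $401,709 exceeds the maximum of $250,000; bail is capped at $250,000.
$250,000 is at or above the $5,500 minimum.

$250,000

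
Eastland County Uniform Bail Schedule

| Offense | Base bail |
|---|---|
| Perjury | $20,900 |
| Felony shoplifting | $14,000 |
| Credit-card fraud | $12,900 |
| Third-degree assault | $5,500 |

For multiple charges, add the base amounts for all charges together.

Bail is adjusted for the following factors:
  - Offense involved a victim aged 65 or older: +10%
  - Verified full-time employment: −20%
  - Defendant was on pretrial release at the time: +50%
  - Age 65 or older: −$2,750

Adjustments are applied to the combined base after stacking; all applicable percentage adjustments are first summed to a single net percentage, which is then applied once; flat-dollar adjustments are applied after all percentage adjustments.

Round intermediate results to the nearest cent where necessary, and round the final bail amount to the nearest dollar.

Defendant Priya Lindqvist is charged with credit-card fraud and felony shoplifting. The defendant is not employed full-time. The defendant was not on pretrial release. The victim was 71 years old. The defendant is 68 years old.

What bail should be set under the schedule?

$26,840

Base amounts from the schedule: credit-card fraud $12,900; felony shoplifting $14,000.
Stacking rule: sum of all bases. $12,900 + $14,000 = $26,900.
Offense involved a victim aged 65 or older (+10%): $26,900 × 1.1 = $29,590.
Age 65 or older (−$2,750 flat): $29,590 − $2,750 = $26,840.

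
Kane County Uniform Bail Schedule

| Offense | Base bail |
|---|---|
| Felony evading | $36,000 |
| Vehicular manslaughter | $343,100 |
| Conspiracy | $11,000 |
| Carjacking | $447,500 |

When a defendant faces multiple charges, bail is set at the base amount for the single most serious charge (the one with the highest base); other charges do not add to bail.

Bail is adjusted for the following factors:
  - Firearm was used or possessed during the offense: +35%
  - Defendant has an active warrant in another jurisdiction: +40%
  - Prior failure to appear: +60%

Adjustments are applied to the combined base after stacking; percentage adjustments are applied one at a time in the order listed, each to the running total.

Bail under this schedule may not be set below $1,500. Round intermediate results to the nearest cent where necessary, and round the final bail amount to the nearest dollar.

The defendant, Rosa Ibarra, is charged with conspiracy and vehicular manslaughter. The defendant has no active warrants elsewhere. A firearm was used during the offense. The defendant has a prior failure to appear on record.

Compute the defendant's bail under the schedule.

Base amounts from the schedule: conspiracy $11,000; vehicular manslaughter $343,100.
Stacking rule: use the highest base only. Highest is vehicular manslaughter at $343,100. Combined base = $343,100.
Firearm was used or possessed during the offense (+35%): $343,100 × 1.35 = $463,185.
Prior failure to appear (+60%): $463,185 × 1.6 = $741,096.
$741,096 is at or above the $1,500 minimum.

$741,096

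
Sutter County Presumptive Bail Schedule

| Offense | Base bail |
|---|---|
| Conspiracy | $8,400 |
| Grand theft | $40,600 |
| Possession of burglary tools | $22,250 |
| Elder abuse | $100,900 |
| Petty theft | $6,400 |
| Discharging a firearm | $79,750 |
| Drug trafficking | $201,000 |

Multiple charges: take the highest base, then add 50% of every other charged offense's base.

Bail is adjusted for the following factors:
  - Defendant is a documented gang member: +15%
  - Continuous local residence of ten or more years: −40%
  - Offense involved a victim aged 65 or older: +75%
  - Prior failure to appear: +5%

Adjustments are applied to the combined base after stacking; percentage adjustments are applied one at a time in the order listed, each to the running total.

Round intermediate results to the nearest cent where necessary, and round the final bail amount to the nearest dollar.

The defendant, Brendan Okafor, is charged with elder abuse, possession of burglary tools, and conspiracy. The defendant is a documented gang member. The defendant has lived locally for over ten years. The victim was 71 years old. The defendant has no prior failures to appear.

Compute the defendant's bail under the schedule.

$140,342

Base amounts from the schedule: elder abuse $100,900; possession of burglary tools $22,250; conspiracy $8,400.
Stacking rule: highest base plus 50% of each additional charge. Highest is elder abuse at $100,900. Additional: $22,250 × 50% = $11,125; $8,400 × 50% = $4,200. Combined base = $100,900 + $15,325 = $116,225.
Defendant is a documented gang member (+15%): $116,225 × 1.15 = $133,658.75.
Continuous local residence of ten or more years (−40%): $133,658.75 × 0.6 = $80,195.25.
Offense involved a victim aged 65 or older (+75%): $80,195.25 × 1.75 = $140,341.69.
Rounded to the nearest dollar: $140,342.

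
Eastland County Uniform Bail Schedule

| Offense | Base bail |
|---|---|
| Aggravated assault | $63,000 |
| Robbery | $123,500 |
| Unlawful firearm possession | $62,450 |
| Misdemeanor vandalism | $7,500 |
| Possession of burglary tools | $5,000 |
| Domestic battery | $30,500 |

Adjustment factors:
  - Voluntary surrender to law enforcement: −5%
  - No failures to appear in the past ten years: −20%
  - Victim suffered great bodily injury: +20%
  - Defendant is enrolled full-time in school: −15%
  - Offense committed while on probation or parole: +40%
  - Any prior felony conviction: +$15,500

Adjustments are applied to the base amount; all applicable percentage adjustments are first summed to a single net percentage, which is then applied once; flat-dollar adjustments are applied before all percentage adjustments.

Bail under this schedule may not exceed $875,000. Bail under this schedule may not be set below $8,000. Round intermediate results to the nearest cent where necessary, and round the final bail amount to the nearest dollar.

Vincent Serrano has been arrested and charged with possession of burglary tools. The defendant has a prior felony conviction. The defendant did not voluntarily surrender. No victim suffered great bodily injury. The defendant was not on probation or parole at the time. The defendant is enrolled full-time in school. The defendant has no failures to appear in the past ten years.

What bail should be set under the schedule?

$13,325

Base amounts from the schedule: possession of burglary tools $5,000.
Single charge. Combined base = $5,000.
Any prior felony conviction (+$15,500 flat): $5,000 + $15,500 = $20,500.
Net percentage adjustment: −20% −15% = −35%. $20,500 × 0.65 = $13,325.
$13,325 is within the $875,000 maximum.
$13,325 is at or above the $8,000 minimum.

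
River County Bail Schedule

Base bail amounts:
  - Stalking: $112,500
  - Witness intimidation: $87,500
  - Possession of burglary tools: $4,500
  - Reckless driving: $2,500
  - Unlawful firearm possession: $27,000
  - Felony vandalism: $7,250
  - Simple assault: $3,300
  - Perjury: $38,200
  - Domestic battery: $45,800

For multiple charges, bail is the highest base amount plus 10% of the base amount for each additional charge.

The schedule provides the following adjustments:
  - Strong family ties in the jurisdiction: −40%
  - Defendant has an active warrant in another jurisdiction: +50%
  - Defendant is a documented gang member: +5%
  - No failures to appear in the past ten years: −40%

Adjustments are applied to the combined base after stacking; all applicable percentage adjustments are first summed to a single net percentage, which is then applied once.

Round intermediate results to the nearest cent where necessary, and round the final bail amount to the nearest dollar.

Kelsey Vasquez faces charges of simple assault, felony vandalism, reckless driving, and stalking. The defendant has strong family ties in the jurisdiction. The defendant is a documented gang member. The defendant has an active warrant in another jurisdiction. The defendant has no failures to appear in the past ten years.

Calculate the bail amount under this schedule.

$85,354

Base amounts from the schedule: simple assault $3,300; felony vandalism $7,250; reckless driving $2,500; stalking $112,500.
Stacking rule: highest base plus 10% of each additional charge. Highest is stalking at $112,500. Additional: $3,300 × 10% = $330; $7,250 × 10% = $725; $2,500 × 10% = $250. Combined base = $112,500 + $1,305 = $113,805.
Net percentage adjustment: −40% +50% +5% −40% = −25%. $113,805 × 0.75 = $85,353.75.
Rounded to the nearest dollar: $85,354.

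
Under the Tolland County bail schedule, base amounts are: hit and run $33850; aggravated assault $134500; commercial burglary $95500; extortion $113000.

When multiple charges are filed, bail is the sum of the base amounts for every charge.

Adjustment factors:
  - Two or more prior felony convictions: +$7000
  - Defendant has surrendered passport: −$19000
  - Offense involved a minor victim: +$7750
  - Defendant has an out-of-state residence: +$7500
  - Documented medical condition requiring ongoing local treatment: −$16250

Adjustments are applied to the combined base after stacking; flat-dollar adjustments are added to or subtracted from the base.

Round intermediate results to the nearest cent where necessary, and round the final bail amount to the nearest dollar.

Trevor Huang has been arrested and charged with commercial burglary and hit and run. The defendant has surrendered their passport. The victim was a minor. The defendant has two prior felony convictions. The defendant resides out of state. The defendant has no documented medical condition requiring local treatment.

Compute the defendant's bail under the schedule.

Base amounts from the schedule: commercial burglary $95500; hit and run $33850.
Stacking rule: sum of all bases. $95500 + $33850 = $129350.
Two or more prior felony convictions (+$7000 flat): $129350 + $7000 = $136350.
Defendant has surrendered passport (−$19000 flat): $136350 − $19000 = $117350.
Offense involved a minor victim (+$7750 flat): $117350 + $7750 = $125100.
Defendant has an out-of-state residence (+$7500 flat): $125100 + $7500 = $132600.

$132600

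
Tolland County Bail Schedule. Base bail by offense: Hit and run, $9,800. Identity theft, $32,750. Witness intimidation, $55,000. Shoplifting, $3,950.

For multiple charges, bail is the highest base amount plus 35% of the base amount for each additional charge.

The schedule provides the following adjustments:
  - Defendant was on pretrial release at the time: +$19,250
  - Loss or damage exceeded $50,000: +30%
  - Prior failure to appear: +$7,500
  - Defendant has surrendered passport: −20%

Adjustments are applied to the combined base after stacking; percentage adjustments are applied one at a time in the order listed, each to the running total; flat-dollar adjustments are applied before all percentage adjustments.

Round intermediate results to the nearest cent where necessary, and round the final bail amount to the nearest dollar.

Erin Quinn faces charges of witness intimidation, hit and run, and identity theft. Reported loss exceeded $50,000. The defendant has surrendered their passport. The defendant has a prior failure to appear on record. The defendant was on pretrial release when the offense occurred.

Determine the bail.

$100,508

Base amounts from the schedule: witness intimidation $55,000; hit and run $9,800; identity theft $32,750.
Stacking rule: highest base plus 35% of each additional charge. Highest is witness intimidation at $55,000. Additional: $9,800 × 35% = $3,430; $32,750 × 35% = $11,462.50. Combined base = $55,000 + $14,892.50 = $69,892.50.
Defendant was on pretrial release at the time (+$19,250 flat): $69,892.50 + $19,250 = $89,142.50.
Prior failure to appear (+$7,500 flat): $89,142.50 + $7,500 = $96,642.50.
Loss or damage exceeded $50,000 (+30%): $96,642.50 × 1.3 = $125,635.25.
Defendant has surrendered passport (−20%): $125,635.25 × 0.8 = $100,508.20.
Rounded to the nearest dollar: $100,508.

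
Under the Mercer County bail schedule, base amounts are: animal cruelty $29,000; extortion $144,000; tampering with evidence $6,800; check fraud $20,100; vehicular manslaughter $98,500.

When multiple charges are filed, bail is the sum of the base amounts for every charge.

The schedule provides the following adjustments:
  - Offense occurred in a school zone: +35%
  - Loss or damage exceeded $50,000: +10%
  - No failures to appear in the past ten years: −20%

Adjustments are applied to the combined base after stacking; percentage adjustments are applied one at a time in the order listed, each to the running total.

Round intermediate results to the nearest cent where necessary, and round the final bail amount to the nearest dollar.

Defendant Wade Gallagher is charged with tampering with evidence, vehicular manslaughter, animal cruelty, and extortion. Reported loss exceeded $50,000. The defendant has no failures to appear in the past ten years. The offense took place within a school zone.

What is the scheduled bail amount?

Base amounts from the schedule: tampering with evidence $6,800; vehicular manslaughter $98,500; animal cruelty $29,000; extortion $144,000.
Stacking rule: sum of all bases. $6,800 + $98,500 + $29,000 + $144,000 = $278,300.
Offense occurred in a school zone (+35%): $278,300 × 1.35 = $375,705.
Loss or damage exceeded $50,000 (+10%): $375,705 × 1.1 = $413,275.50.
No failures to appear in the past ten years (−20%): $413,275.50 × 0.8 = $330,620.40.
Rounded to the nearest dollar: $330,620.

$330,620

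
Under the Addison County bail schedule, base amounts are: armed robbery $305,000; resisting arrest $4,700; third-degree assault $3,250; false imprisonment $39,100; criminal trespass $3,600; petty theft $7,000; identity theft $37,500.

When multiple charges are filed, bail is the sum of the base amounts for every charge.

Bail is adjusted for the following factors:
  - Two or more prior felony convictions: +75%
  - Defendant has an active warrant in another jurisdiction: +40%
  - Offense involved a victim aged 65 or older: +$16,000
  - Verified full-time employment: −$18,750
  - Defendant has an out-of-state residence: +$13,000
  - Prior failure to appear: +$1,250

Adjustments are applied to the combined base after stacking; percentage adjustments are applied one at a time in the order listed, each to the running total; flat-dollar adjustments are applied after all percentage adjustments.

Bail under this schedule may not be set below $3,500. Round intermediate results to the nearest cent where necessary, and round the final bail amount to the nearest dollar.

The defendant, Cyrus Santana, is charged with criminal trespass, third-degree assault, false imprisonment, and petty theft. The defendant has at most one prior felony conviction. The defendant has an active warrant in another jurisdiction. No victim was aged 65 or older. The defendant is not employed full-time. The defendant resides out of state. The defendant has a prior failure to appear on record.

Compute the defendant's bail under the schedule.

Base amounts from the schedule: criminal trespass $3,600; third-degree assault $3,250; false imprisonment $39,100; petty theft $7,000.
Stacking rule: sum of all bases. $3,600 + $3,250 + $39,100 + $7,000 = $52,950.
Defendant has an active warrant in another jurisdiction (+40%): $52,950 × 1.4 = $74,130.
Defendant has an out-of-state residence (+$13,000 flat): $74,130 + $13,000 = $87,130.
Prior failure to appear (+$1,250 flat): $87,130 + $1,250 = $88,380.
$88,380 is at or above the $3,500 minimum.

$88,380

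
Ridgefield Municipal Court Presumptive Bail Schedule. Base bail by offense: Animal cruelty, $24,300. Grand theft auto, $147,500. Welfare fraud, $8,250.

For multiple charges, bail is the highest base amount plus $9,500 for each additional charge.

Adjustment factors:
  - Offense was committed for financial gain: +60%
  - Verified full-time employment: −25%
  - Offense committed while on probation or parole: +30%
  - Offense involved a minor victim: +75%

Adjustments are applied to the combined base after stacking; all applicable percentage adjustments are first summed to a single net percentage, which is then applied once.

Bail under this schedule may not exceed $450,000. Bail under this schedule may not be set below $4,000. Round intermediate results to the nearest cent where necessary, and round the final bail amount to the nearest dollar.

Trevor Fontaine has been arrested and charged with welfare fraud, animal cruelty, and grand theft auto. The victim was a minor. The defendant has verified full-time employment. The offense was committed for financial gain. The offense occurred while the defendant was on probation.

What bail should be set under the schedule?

$399,600

Base amounts from the schedule: welfare fraud $8,250; animal cruelty $24,300; grand theft auto $147,500.
Stacking rule: highest base plus $9,500 per additional charge. Highest is grand theft auto at $147,500; 2 additional charges → +$19,000. Combined base = $166,500.
Net percentage adjustment: +60% −25% +30% +75% = +140%. $166,500 × 2.4 = $399,600.
$399,600 is within the $450,000 maximum.
$399,600 is at or above the $4,000 minimum.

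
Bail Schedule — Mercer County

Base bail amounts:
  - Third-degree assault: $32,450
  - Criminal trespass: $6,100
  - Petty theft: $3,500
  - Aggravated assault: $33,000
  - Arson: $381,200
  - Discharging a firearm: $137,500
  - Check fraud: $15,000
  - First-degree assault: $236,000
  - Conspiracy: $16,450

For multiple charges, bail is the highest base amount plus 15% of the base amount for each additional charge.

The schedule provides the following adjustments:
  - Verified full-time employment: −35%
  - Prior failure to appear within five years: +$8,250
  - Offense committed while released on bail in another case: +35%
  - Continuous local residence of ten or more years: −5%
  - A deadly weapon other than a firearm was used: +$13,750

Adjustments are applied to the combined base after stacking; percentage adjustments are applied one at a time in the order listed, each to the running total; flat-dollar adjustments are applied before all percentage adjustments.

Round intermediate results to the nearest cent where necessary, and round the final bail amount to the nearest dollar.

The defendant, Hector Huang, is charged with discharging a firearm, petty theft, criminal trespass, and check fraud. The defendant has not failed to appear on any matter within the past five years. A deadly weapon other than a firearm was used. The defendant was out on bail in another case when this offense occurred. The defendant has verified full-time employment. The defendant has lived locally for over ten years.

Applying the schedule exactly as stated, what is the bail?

Base amounts from the schedule: discharging a firearm $137,500; petty theft $3,500; criminal trespass $6,100; check fraud $15,000.
Stacking rule: highest base plus 15% of each additional charge. Highest is discharging a firearm at $137,500. Additional: $3,500 × 15% = $525; $6,100 × 15% = $915; $15,000 × 15% = $2,250. Combined base = $137,500 + $3,690 = $141,190.
A deadly weapon other than a firearm was used (+$13,750 flat): $141,190 + $13,750 = $154,940.
Verified full-time employment (−35%): $154,940 × 0.65 = $100,711.
Offense committed while released on bail in another case (+35%): $100,711 × 1.35 = $135,959.85.
Continuous local residence of ten or more years (−5%): $135,959.85 × 0.95 = $129,161.86.
Rounded to the nearest dollar: $129,162.

$129,162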